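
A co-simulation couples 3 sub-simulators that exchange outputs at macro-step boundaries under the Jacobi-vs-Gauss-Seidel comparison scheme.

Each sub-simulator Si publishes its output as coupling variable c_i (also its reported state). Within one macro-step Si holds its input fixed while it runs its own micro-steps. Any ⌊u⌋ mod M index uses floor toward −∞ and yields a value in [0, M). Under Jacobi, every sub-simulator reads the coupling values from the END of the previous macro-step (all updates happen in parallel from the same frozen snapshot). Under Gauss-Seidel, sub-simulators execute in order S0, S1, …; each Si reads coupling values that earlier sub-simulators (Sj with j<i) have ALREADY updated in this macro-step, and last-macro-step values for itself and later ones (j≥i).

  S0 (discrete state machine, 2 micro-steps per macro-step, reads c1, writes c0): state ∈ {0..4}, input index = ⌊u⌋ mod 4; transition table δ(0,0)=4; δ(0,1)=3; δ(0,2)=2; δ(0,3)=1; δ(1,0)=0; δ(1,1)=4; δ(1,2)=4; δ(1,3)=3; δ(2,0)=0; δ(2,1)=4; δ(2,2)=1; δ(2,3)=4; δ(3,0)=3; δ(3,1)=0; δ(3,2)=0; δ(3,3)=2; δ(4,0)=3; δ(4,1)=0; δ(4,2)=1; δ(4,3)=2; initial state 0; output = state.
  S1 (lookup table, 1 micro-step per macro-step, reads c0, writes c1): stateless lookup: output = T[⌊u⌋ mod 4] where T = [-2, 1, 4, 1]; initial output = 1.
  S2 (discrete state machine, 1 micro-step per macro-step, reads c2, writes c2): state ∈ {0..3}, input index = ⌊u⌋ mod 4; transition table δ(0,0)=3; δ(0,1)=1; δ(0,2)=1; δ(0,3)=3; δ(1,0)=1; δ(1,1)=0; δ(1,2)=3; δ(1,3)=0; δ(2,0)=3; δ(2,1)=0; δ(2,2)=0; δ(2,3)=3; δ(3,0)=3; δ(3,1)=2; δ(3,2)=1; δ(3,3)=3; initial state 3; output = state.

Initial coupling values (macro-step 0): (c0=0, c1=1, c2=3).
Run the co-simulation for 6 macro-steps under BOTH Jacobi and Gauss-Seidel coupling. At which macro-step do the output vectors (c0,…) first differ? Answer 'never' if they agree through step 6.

first divergence at macro-step: 2

[Jacobi] macro 1: S0 reads c1=1 → after 2×micro: 0; S1 reads c0=0 → after 1×micro: -2; S2 reads c2=3 → after 1×micro: 3 ⇒ (c0=0, c1=-2, c2=3)
[Jacobi] macro 2: S0 reads c1=-2 → after 2×micro: 1; S1 reads c0=0 → after 1×micro: -2; S2 reads c2=3 → after 1×micro: 3 ⇒ (c0=1, c1=-2, c2=3)
[Jacobi] macro 3: S0 reads c1=-2 → after 2×micro: 1; S1 reads c0=1 → after 1×micro: 1; S2 reads c2=3 → after 1×micro: 3 ⇒ (c0=1, c1=1, c2=3)
[Jacobi] macro 4: S0 reads c1=1 → after 2×micro: 0; S1 reads c0=1 → after 1×micro: 1; S2 reads c2=3 → after 1×micro: 3 ⇒ (c0=0, c1=1, c2=3)
[Jacobi] macro 5: S0 reads c1=1 → after 2×micro: 0; S1 reads c0=0 → after 1×micro: -2; S2 reads c2=3 → after 1×micro: 3 ⇒ (c0=0, c1=-2, c2=3)
[Jacobi] macro 6: S0 reads c1=-2 → after 2×micro: 1; S1 reads c0=0 → after 1×micro: -2; S2 reads c2=3 → after 1×micro: 3 ⇒ (c0=1, c1=-2, c2=3)
[Gauss-Seidel] macro 1: S0 reads c1=1 → after 2×micro: 0; S1 reads c0=0 → after 1×micro: -2; S2 reads c2=3 → after 1×micro: 3 ⇒ (c0=0, c1=-2, c2=3)
[Gauss-Seidel] macro 2: S0 reads c1=-2 → after 2×micro: 1; S1 reads c0=1 → after 1×micro: 1; S2 reads c2=3 → after 1×micro: 3 ⇒ (c0=1, c1=1, c2=3)
[Gauss-Seidel] macro 3: S0 reads c1=1 → after 2×micro: 0; S1 reads c0=0 → after 1×micro: -2; S2 reads c2=3 → after 1×micro: 3 ⇒ (c0=0, c1=-2, c2=3)
[Gauss-Seidel] macro 4: S0 reads c1=-2 → after 2×micro: 1; S1 reads c0=1 → after 1×micro: 1; S2 reads c2=3 → after 1×micro: 3 ⇒ (c0=1, c1=1, c2=3)
[Gauss-Seidel] macro 5: S0 reads c1=1 → after 2×micro: 0; S1 reads c0=0 → after 1×micro: -2; S2 reads c2=3 → after 1×micro: 3 ⇒ (c0=0, c1=-2, c2=3)
[Gauss-Seidel] macro 6: S0 reads c1=-2 → after 2×micro: 1; S1 reads c0=1 → after 1×micro: 1; S2 reads c2=3 → after 1×micro: 3 ⇒ (c0=1, c1=1, c2=3)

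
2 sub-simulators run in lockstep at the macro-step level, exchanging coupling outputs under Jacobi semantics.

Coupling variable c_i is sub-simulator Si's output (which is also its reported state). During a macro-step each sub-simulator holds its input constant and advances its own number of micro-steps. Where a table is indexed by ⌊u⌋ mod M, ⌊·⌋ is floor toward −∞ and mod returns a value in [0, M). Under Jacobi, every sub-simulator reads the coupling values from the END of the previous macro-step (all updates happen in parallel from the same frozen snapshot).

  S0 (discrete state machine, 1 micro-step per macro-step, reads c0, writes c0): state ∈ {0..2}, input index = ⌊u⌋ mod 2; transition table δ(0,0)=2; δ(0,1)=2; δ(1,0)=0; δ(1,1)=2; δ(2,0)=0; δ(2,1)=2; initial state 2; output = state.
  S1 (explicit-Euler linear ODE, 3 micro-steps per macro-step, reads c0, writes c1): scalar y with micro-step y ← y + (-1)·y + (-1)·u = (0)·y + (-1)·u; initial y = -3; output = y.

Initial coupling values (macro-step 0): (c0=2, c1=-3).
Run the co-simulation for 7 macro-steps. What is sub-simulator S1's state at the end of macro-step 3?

macro 1: S0 reads c0=2 → after 1×micro: 0; S1 reads c0=2 → after 3×micro: -2 ⇒ (c0=0, c1=-2)
macro 2: S0 reads c0=0 → after 1×micro: 2; S1 reads c0=0 → after 3×micro: 0 ⇒ (c0=2, c1=0)
macro 3: S0 reads c0=2 → after 1×micro: 0; S1 reads c0=2 → after 3×micro: -2 ⇒ (c0=0, c1=-2)
macro 4: S0 reads c0=0 → after 1×micro: 2; S1 reads c0=0 → after 3×micro: 0 ⇒ (c0=2, c1=0)
macro 5: S0 reads c0=2 → after 1×micro: 0; S1 reads c0=2 → after 3×micro: -2 ⇒ (c0=0, c1=-2)
macro 6: S0 reads c0=0 → after 1×micro: 2; S1 reads c0=0 → after 3×micro: 0 ⇒ (c0=2, c1=0)
macro 7: S0 reads c0=2 → after 1×micro: 0; S1 reads c0=2 → after 3×micro: -2 ⇒ (c0=0, c1=-2)

S1 state at macro-step 3 = -2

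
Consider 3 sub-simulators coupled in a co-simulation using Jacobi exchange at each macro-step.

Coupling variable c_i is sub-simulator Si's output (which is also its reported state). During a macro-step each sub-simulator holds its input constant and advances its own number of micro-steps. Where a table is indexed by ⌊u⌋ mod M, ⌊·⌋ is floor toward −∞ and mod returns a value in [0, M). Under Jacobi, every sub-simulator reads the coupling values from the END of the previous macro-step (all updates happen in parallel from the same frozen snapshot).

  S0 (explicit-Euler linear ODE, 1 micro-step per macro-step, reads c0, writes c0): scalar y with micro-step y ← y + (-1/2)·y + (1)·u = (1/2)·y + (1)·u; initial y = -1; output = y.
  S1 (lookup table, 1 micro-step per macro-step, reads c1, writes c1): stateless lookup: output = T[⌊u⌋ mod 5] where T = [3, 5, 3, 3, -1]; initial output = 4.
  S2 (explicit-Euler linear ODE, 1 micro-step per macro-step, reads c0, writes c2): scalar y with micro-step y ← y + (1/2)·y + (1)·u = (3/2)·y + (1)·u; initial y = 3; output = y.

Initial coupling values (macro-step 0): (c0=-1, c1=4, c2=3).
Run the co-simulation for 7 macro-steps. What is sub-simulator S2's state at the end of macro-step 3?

macro 1: S0 reads c0=-1 → after 1×micro: -3/2; S1 reads c1=4 → after 1×micro: -1; S2 reads c0=-1 → after 1×micro: 7/2 ⇒ (c0=-3/2, c1=-1, c2=7/2)
macro 2: S0 reads c0=-3/2 → after 1×micro: -9/4; S1 reads c1=-1 → after 1×micro: -1; S2 reads c0=-3/2 → after 1×micro: 15/4 ⇒ (c0=-9/4, c1=-1, c2=15/4)
macro 3: S0 reads c0=-9/4 → after 1×micro: -27/8; S1 reads c1=-1 → after 1×micro: -1; S2 reads c0=-9/4 → after 1×micro: 27/8 ⇒ (c0=-27/8, c1=-1, c2=27/8)
macro 4: S0 reads c0=-27/8 → after 1×micro: -81/16; S1 reads c1=-1 → after 1×micro: -1; S2 reads c0=-27/8 → after 1×micro: 27/16 ⇒ (c0=-81/16, c1=-1, c2=27/16)
macro 5: S0 reads c0=-81/16 → after 1×micro: -243/32; S1 reads c1=-1 → after 1×micro: -1; S2 reads c0=-81/16 → after 1×micro: -81/32 ⇒ (c0=-243/32, c1=-1, c2=-81/32)
macro 6: S0 reads c0=-243/32 → after 1×micro: -729/64; S1 reads c1=-1 → after 1×micro: -1; S2 reads c0=-243/32 → after 1×micro: -729/64 ⇒ (c0=-729/64, c1=-1, c2=-729/64)
macro 7: S0 reads c0=-729/64 → after 1×micro: -2187/128; S1 reads c1=-1 → after 1×micro: -1; S2 reads c0=-729/64 → after 1×micro: -3645/128 ⇒ (c0=-2187/128, c1=-1, c2=-3645/128)

S2 state at macro-step 3 = 27/8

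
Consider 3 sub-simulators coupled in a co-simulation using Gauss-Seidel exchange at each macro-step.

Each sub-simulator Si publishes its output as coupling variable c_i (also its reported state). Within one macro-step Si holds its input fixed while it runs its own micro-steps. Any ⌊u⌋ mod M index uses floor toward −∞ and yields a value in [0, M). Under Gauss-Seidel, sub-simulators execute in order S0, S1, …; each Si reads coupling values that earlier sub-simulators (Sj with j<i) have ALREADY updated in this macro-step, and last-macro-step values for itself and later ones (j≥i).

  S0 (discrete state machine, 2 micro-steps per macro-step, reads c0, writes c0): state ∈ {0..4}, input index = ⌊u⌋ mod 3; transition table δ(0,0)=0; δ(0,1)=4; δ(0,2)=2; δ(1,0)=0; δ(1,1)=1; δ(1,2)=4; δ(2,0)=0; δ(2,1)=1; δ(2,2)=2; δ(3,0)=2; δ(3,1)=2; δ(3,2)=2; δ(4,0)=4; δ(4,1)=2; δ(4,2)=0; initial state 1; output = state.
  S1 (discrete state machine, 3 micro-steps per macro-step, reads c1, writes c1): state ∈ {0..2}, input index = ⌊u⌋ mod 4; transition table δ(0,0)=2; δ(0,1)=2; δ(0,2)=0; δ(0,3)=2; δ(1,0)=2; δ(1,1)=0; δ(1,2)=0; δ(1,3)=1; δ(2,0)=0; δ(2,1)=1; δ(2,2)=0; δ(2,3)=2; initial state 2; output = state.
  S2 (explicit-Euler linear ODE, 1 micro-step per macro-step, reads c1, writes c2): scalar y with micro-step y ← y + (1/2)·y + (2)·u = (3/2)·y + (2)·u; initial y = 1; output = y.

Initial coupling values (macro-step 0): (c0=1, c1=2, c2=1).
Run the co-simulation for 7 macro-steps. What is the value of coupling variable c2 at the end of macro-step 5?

macro 1: S0 reads c0=1 → after 2×micro: 1; S1 reads c1=2 → after 3×micro: 0; S2 reads c1=0 → after 1×micro: 3/2 ⇒ (c0=1, c1=0, c2=3/2)
macro 2: S0 reads c0=1 → after 2×micro: 1; S1 reads c1=0 → after 3×micro: 2; S2 reads c1=2 → after 1×micro: 25/4 ⇒ (c0=1, c1=2, c2=25/4)
macro 3: S0 reads c0=1 → after 2×micro: 1; S1 reads c1=2 → after 3×micro: 0; S2 reads c1=0 → after 1×micro: 75/8 ⇒ (c0=1, c1=0, c2=75/8)
macro 4: S0 reads c0=1 → after 2×micro: 1; S1 reads c1=0 → after 3×micro: 2; S2 reads c1=2 → after 1×micro: 289/16 ⇒ (c0=1, c1=2, c2=289/16)
macro 5: S0 reads c0=1 → after 2×micro: 1; S1 reads c1=2 → after 3×micro: 0; S2 reads c1=0 → after 1×micro: 867/32 ⇒ (c0=1, c1=0, c2=867/32)
macro 6: S0 reads c0=1 → after 2×micro: 1; S1 reads c1=0 → after 3×micro: 2; S2 reads c1=2 → after 1×micro: 2857/64 ⇒ (c0=1, c1=2, c2=2857/64)
macro 7: S0 reads c0=1 → after 2×micro: 1; S1 reads c1=2 → after 3×micro: 0; S2 reads c1=0 → after 1×micro: 8571/128 ⇒ (c0=1, c1=0, c2=8571/128)

c2 at macro-step 5 = 867/32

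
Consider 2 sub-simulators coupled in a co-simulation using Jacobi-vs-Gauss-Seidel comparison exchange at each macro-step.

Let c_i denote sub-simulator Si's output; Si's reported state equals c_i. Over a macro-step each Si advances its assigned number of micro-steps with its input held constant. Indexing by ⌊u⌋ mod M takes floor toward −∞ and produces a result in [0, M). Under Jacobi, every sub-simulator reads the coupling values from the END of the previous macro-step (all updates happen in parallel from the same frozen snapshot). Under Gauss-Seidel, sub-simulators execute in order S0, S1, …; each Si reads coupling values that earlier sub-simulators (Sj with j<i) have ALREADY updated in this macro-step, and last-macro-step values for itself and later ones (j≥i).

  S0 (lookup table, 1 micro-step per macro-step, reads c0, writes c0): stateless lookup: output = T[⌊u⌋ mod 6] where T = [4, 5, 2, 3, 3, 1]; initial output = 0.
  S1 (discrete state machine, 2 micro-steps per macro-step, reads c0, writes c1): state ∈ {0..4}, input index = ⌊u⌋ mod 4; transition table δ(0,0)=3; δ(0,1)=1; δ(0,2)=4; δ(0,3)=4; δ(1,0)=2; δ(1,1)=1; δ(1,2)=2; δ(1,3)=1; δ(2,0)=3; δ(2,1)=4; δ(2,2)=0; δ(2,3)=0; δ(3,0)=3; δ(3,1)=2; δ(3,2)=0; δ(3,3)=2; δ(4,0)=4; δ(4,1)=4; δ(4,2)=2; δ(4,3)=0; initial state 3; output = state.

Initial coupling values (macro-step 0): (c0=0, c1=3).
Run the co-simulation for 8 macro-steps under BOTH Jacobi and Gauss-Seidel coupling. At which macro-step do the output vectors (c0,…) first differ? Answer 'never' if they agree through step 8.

first divergence at macro-step: 2

[Jacobi] macro 1: S0 reads c0=0 → after 1×micro: 4; S1 reads c0=0 → after 2×micro: 3 ⇒ (c0=4, c1=3)
[Jacobi] macro 2: S0 reads c0=4 → after 1×micro: 3; S1 reads c0=4 → after 2×micro: 3 ⇒ (c0=3, c1=3)
[Jacobi] macro 3: S0 reads c0=3 → after 1×micro: 3; S1 reads c0=3 → after 2×micro: 0 ⇒ (c0=3, c1=0)
[Jacobi] macro 4: S0 reads c0=3 → after 1×micro: 3; S1 reads c0=3 → after 2×micro: 0 ⇒ (c0=3, c1=0)
[Jacobi] macro 5: S0 reads c0=3 → after 1×micro: 3; S1 reads c0=3 → after 2×micro: 0 ⇒ (c0=3, c1=0)
[Jacobi] macro 6: S0 reads c0=3 → after 1×micro: 3; S1 reads c0=3 → after 2×micro: 0 ⇒ (c0=3, c1=0)
[Jacobi] macro 7: S0 reads c0=3 → after 1×micro: 3; S1 reads c0=3 → after 2×micro: 0 ⇒ (c0=3, c1=0)
[Jacobi] macro 8: S0 reads c0=3 → after 1×micro: 3; S1 reads c0=3 → after 2×micro: 0 ⇒ (c0=3, c1=0)
[Gauss-Seidel] macro 1: S0 reads c0=0 → after 1×micro: 4; S1 reads c0=4 → after 2×micro: 3 ⇒ (c0=4, c1=3)
[Gauss-Seidel] macro 2: S0 reads c0=4 → after 1×micro: 3; S1 reads c0=3 → after 2×micro: 0 ⇒ (c0=3, c1=0)
[Gauss-Seidel] macro 3: S0 reads c0=3 → after 1×micro: 3; S1 reads c0=3 → after 2×micro: 0 ⇒ (c0=3, c1=0)
[Gauss-Seidel] macro 4: S0 reads c0=3 → after 1×micro: 3; S1 reads c0=3 → after 2×micro: 0 ⇒ (c0=3, c1=0)
[Gauss-Seidel] macro 5: S0 reads c0=3 → after 1×micro: 3; S1 reads c0=3 → after 2×micro: 0 ⇒ (c0=3, c1=0)
[Gauss-Seidel] macro 6: S0 reads c0=3 → after 1×micro: 3; S1 reads c0=3 → after 2×micro: 0 ⇒ (c0=3, c1=0)
[Gauss-Seidel] macro 7: S0 reads c0=3 → after 1×micro: 3; S1 reads c0=3 → after 2×micro: 0 ⇒ (c0=3, c1=0)
[Gauss-Seidel] macro 8: S0 reads c0=3 → after 1×micro: 3; S1 reads c0=3 → after 2×micro: 0 ⇒ (c0=3, c1=0)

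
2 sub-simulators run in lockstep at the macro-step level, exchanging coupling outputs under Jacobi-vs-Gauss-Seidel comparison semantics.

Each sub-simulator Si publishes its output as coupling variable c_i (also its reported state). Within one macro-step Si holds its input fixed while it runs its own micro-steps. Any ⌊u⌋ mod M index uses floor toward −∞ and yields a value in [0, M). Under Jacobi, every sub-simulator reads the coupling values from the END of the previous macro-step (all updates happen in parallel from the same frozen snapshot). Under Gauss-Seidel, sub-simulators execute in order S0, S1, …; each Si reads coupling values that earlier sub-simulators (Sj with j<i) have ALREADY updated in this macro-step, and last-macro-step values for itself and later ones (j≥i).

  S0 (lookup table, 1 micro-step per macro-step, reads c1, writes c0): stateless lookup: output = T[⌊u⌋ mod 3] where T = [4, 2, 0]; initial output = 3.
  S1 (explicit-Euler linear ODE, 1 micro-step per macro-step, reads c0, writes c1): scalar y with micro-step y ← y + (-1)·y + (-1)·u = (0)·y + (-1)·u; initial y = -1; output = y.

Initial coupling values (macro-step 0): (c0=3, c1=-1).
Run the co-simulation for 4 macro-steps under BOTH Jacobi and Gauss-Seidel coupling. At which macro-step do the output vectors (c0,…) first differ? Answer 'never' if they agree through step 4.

[Jacobi] macro 1: S0 reads c1=-1 → after 1×micro: 0; S1 reads c0=3 → after 1×micro: -3 ⇒ (c0=0, c1=-3)
[Jacobi] macro 2: S0 reads c1=-3 → after 1×micro: 4; S1 reads c0=0 → after 1×micro: 0 ⇒ (c0=4, c1=0)
[Jacobi] macro 3: S0 reads c1=0 → after 1×micro: 4; S1 reads c0=4 → after 1×micro: -4 ⇒ (c0=4, c1=-4)
[Jacobi] macro 4: S0 reads c1=-4 → after 1×micro: 0; S1 reads c0=4 → after 1×micro: -4 ⇒ (c0=0, c1=-4)
[Gauss-Seidel] macro 1: S0 reads c1=-1 → after 1×micro: 0; S1 reads c0=0 → after 1×micro: 0 ⇒ (c0=0, c1=0)
[Gauss-Seidel] macro 2: S0 reads c1=0 → after 1×micro: 4; S1 reads c0=4 → after 1×micro: -4 ⇒ (c0=4, c1=-4)
[Gauss-Seidel] macro 3: S0 reads c1=-4 → after 1×micro: 0; S1 reads c0=0 → after 1×micro: 0 ⇒ (c0=0, c1=0)
[Gauss-Seidel] macro 4: S0 reads c1=0 → after 1×micro: 4; S1 reads c0=4 → after 1×micro: -4 ⇒ (c0=4, c1=-4)

first divergence at macro-step: 1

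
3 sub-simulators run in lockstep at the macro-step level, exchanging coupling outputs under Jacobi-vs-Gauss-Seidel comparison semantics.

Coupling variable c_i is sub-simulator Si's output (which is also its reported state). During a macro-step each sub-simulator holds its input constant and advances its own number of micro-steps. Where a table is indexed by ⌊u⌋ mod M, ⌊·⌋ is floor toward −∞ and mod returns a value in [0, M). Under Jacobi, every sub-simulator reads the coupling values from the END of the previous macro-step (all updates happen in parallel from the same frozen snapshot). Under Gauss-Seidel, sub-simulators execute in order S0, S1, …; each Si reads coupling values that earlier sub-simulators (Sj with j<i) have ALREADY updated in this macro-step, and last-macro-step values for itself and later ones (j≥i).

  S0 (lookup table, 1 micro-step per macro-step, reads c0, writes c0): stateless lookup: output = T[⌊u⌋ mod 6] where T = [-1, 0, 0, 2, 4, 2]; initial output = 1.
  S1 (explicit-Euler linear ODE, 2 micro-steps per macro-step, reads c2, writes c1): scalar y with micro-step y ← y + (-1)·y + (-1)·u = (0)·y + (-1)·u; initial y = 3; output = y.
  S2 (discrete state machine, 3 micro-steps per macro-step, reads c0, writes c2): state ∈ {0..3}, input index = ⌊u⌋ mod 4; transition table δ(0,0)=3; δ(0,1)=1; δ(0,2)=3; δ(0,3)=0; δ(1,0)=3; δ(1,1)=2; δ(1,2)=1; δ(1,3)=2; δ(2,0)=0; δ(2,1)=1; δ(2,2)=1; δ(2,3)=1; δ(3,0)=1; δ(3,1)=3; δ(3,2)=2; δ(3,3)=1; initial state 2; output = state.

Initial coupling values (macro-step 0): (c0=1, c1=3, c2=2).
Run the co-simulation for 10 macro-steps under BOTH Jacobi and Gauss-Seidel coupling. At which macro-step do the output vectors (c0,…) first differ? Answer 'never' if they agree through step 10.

[Jacobi] macro 1: S0 reads c0=1 → after 1×micro: 0; S1 reads c2=2 → after 2×micro: -2; S2 reads c0=1 → after 3×micro: 1 ⇒ (c0=0, c1=-2, c2=1)
[Jacobi] macro 2: S0 reads c0=0 → after 1×micro: -1; S1 reads c2=1 → after 2×micro: -1; S2 reads c0=0 → after 3×micro: 3 ⇒ (c0=-1, c1=-1, c2=3)
[Jacobi] macro 3: S0 reads c0=-1 → after 1×micro: 2; S1 reads c2=3 → after 2×micro: -3; S2 reads c0=-1 → after 3×micro: 1 ⇒ (c0=2, c1=-3, c2=1)
[Jacobi] macro 4: S0 reads c0=2 → after 1×micro: 0; S1 reads c2=1 → after 2×micro: -1; S2 reads c0=2 → after 3×micro: 1 ⇒ (c0=0, c1=-1, c2=1)
[Jacobi] macro 5: S0 reads c0=0 → after 1×micro: -1; S1 reads c2=1 → after 2×micro: -1; S2 reads c0=0 → after 3×micro: 3 ⇒ (c0=-1, c1=-1, c2=3)
[Jacobi] macro 6: S0 reads c0=-1 → after 1×micro: 2; S1 reads c2=3 → after 2×micro: -3; S2 reads c0=-1 → after 3×micro: 1 ⇒ (c0=2, c1=-3, c2=1)
[Jacobi] macro 7: S0 reads c0=2 → after 1×micro: 0; S1 reads c2=1 → after 2×micro: -1; S2 reads c0=2 → after 3×micro: 1 ⇒ (c0=0, c1=-1, c2=1)
[Jacobi] macro 8: S0 reads c0=0 → after 1×micro: -1; S1 reads c2=1 → after 2×micro: -1; S2 reads c0=0 → after 3×micro: 3 ⇒ (c0=-1, c1=-1, c2=3)
[Jacobi] macro 9: S0 reads c0=-1 → after 1×micro: 2; S1 reads c2=3 → after 2×micro: -3; S2 reads c0=-1 → after 3×micro: 1 ⇒ (c0=2, c1=-3, c2=1)
[Jacobi] macro 10: S0 reads c0=2 → after 1×micro: 0; S1 reads c2=1 → after 2×micro: -1; S2 reads c0=2 → after 3×micro: 1 ⇒ (c0=0, c1=-1, c2=1)
[Gauss-Seidel] macro 1: S0 reads c0=1 → after 1×micro: 0; S1 reads c2=2 → after 2×micro: -2; S2 reads c0=0 → after 3×micro: 1 ⇒ (c0=0, c1=-2, c2=1)
[Gauss-Seidel] macro 2: S0 reads c0=0 → after 1×micro: -1; S1 reads c2=1 → after 2×micro: -1; S2 reads c0=-1 → after 3×micro: 2 ⇒ (c0=-1, c1=-1, c2=2)
[Gauss-Seidel] macro 3: S0 reads c0=-1 → after 1×micro: 2; S1 reads c2=2 → after 2×micro: -2; S2 reads c0=2 → after 3×micro: 1 ⇒ (c0=2, c1=-2, c2=1)
[Gauss-Seidel] macro 4: S0 reads c0=2 → after 1×micro: 0; S1 reads c2=1 → after 2×micro: -1; S2 reads c0=0 → after 3×micro: 3 ⇒ (c0=0, c1=-1, c2=3)
[Gauss-Seidel] macro 5: S0 reads c0=0 → after 1×micro: -1; S1 reads c2=3 → after 2×micro: -3; S2 reads c0=-1 → after 3×micro: 1 ⇒ (c0=-1, c1=-3, c2=1)
[Gauss-Seidel] macro 6: S0 reads c0=-1 → after 1×micro: 2; S1 reads c2=1 → after 2×micro: -1; S2 reads c0=2 → after 3×micro: 1 ⇒ (c0=2, c1=-1, c2=1)
[Gauss-Seidel] macro 7: S0 reads c0=2 → after 1×micro: 0; S1 reads c2=1 → after 2×micro: -1; S2 reads c0=0 → after 3×micro: 3 ⇒ (c0=0, c1=-1, c2=3)
[Gauss-Seidel] macro 8: S0 reads c0=0 → after 1×micro: -1; S1 reads c2=3 → after 2×micro: -3; S2 reads c0=-1 → after 3×micro: 1 ⇒ (c0=-1, c1=-3, c2=1)
[Gauss-Seidel] macro 9: S0 reads c0=-1 → after 1×micro: 2; S1 reads c2=1 → after 2×micro: -1; S2 reads c0=2 → after 3×micro: 1 ⇒ (c0=2, c1=-1, c2=1)
[Gauss-Seidel] macro 10: S0 reads c0=2 → after 1×micro: 0; S1 reads c2=1 → after 2×micro: -1; S2 reads c0=0 → after 3×micro: 3 ⇒ (c0=0, c1=-1, c2=3)

first divergence at macro-step: 2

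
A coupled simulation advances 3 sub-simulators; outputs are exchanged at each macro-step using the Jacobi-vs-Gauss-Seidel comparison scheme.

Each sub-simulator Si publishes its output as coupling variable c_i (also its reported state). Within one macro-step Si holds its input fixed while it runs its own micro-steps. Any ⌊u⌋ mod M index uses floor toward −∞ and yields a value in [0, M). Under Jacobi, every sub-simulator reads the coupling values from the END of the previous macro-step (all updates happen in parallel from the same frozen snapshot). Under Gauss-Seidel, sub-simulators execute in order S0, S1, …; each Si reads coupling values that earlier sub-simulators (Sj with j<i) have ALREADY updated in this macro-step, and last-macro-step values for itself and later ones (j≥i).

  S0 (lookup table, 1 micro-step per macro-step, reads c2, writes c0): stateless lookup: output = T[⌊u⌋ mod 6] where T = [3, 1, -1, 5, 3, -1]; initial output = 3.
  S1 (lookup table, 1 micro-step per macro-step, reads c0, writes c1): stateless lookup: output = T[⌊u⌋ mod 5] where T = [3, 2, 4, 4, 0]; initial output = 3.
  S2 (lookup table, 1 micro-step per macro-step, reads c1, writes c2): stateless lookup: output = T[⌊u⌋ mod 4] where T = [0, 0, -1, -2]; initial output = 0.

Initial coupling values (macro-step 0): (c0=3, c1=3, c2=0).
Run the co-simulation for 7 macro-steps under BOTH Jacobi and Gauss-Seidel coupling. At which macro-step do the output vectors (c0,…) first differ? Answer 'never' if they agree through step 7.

first divergence at macro-step: 1

[Jacobi] macro 1: S0 reads c2=0 → after 1×micro: 3; S1 reads c0=3 → after 1×micro: 4; S2 reads c1=3 → after 1×micro: -2 ⇒ (c0=3, c1=4, c2=-2)
[Jacobi] macro 2: S0 reads c2=-2 → after 1×micro: 3; S1 reads c0=3 → after 1×micro: 4; S2 reads c1=4 → after 1×micro: 0 ⇒ (c0=3, c1=4, c2=0)
[Jacobi] macro 3: S0 reads c2=0 → after 1×micro: 3; S1 reads c0=3 → after 1×micro: 4; S2 reads c1=4 → after 1×micro: 0 ⇒ (c0=3, c1=4, c2=0)
[Jacobi] macro 4: S0 reads c2=0 → after 1×micro: 3; S1 reads c0=3 → after 1×micro: 4; S2 reads c1=4 → after 1×micro: 0 ⇒ (c0=3, c1=4, c2=0)
[Jacobi] macro 5: S0 reads c2=0 → after 1×micro: 3; S1 reads c0=3 → after 1×micro: 4; S2 reads c1=4 → after 1×micro: 0 ⇒ (c0=3, c1=4, c2=0)
[Jacobi] macro 6: S0 reads c2=0 → after 1×micro: 3; S1 reads c0=3 → after 1×micro: 4; S2 reads c1=4 → after 1×micro: 0 ⇒ (c0=3, c1=4, c2=0)
[Jacobi] macro 7: S0 reads c2=0 → after 1×micro: 3; S1 reads c0=3 → after 1×micro: 4; S2 reads c1=4 → after 1×micro: 0 ⇒ (c0=3, c1=4, c2=0)
[Gauss-Seidel] macro 1: S0 reads c2=0 → after 1×micro: 3; S1 reads c0=3 → after 1×micro: 4; S2 reads c1=4 → after 1×micro: 0 ⇒ (c0=3, c1=4, c2=0)
[Gauss-Seidel] macro 2: S0 reads c2=0 → after 1×micro: 3; S1 reads c0=3 → after 1×micro: 4; S2 reads c1=4 → after 1×micro: 0 ⇒ (c0=3, c1=4, c2=0)
[Gauss-Seidel] macro 3: S0 reads c2=0 → after 1×micro: 3; S1 reads c0=3 → after 1×micro: 4; S2 reads c1=4 → after 1×micro: 0 ⇒ (c0=3, c1=4, c2=0)
[Gauss-Seidel] macro 4: S0 reads c2=0 → after 1×micro: 3; S1 reads c0=3 → after 1×micro: 4; S2 reads c1=4 → after 1×micro: 0 ⇒ (c0=3, c1=4, c2=0)
[Gauss-Seidel] macro 5: S0 reads c2=0 → after 1×micro: 3; S1 reads c0=3 → after 1×micro: 4; S2 reads c1=4 → after 1×micro: 0 ⇒ (c0=3, c1=4, c2=0)
[Gauss-Seidel] macro 6: S0 reads c2=0 → after 1×micro: 3; S1 reads c0=3 → after 1×micro: 4; S2 reads c1=4 → after 1×micro: 0 ⇒ (c0=3, c1=4, c2=0)
[Gauss-Seidel] macro 7: S0 reads c2=0 → after 1×micro: 3; S1 reads c0=3 → after 1×micro: 4; S2 reads c1=4 → after 1×micro: 0 ⇒ (c0=3, c1=4, c2=0)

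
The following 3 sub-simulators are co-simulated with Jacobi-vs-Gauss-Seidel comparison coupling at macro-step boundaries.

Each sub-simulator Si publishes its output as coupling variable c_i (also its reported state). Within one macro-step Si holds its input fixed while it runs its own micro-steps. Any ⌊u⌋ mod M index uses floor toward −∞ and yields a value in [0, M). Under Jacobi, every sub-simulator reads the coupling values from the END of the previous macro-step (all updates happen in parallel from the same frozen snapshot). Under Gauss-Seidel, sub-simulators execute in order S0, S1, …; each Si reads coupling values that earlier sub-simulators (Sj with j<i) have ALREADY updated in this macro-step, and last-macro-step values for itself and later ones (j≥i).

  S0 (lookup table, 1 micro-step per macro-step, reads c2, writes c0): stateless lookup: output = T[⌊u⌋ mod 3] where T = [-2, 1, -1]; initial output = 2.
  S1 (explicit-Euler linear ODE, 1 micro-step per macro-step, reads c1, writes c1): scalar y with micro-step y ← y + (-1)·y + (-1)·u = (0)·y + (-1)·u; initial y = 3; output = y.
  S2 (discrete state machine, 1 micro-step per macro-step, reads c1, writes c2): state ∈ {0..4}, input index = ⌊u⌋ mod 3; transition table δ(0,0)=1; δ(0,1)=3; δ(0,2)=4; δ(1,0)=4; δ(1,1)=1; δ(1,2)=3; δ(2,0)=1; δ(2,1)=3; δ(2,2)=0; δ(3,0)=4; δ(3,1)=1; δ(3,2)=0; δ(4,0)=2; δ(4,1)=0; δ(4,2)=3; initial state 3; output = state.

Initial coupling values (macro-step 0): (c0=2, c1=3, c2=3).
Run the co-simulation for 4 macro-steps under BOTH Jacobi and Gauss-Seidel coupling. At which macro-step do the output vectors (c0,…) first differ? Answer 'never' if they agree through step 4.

[Jacobi] macro 1: S0 reads c2=3 → after 1×micro: -2; S1 reads c1=3 → after 1×micro: -3; S2 reads c1=3 → after 1×micro: 4 ⇒ (c0=-2, c1=-3, c2=4)
[Jacobi] macro 2: S0 reads c2=4 → after 1×micro: 1; S1 reads c1=-3 → after 1×micro: 3; S2 reads c1=-3 → after 1×micro: 2 ⇒ (c0=1, c1=3, c2=2)
[Jacobi] macro 3: S0 reads c2=2 → after 1×micro: -1; S1 reads c1=3 → after 1×micro: -3; S2 reads c1=3 → after 1×micro: 1 ⇒ (c0=-1, c1=-3, c2=1)
[Jacobi] macro 4: S0 reads c2=1 → after 1×micro: 1; S1 reads c1=-3 → after 1×micro: 3; S2 reads c1=-3 → after 1×micro: 4 ⇒ (c0=1, c1=3, c2=4)
[Gauss-Seidel] macro 1: S0 reads c2=3 → after 1×micro: -2; S1 reads c1=3 → after 1×micro: -3; S2 reads c1=-3 → after 1×micro: 4 ⇒ (c0=-2, c1=-3, c2=4)
[Gauss-Seidel] macro 2: S0 reads c2=4 → after 1×micro: 1; S1 reads c1=-3 → after 1×micro: 3; S2 reads c1=3 → after 1×micro: 2 ⇒ (c0=1, c1=3, c2=2)
[Gauss-Seidel] macro 3: S0 reads c2=2 → after 1×micro: -1; S1 reads c1=3 → after 1×micro: -3; S2 reads c1=-3 → after 1×micro: 1 ⇒ (c0=-1, c1=-3, c2=1)
[Gauss-Seidel] macro 4: S0 reads c2=1 → after 1×micro: 1; S1 reads c1=-3 → after 1×micro: 3; S2 reads c1=3 → after 1×micro: 4 ⇒ (c0=1, c1=3, c2=4)

first divergence at macro-step: never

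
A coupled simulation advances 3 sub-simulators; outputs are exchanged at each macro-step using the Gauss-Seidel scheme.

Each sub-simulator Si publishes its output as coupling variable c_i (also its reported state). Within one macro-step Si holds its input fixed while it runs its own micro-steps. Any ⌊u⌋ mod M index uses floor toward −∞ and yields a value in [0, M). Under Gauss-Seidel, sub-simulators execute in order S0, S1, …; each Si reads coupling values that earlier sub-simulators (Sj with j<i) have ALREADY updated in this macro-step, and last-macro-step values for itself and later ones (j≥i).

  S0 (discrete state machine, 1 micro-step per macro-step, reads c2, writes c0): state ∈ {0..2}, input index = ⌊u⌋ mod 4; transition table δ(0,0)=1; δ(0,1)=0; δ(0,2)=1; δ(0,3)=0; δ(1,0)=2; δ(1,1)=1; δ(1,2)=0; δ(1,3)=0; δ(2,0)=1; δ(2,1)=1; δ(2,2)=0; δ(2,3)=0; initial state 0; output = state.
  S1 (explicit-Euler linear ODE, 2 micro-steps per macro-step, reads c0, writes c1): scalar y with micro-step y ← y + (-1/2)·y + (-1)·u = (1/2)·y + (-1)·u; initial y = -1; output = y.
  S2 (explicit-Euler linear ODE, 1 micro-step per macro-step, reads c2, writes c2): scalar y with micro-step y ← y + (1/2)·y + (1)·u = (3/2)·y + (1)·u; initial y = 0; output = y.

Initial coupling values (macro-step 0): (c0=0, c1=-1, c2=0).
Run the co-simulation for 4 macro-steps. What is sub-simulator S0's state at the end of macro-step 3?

macro 1: S0 reads c2=0 → after 1×micro: 1; S1 reads c0=1 → after 2×micro: -7/4; S2 reads c2=0 → after 1×micro: 0 ⇒ (c0=1, c1=-7/4, c2=0)
macro 2: S0 reads c2=0 → after 1×micro: 2; S1 reads c0=2 → after 2×micro: -55/16; S2 reads c2=0 → after 1×micro: 0 ⇒ (c0=2, c1=-55/16, c2=0)
macro 3: S0 reads c2=0 → after 1×micro: 1; S1 reads c0=1 → after 2×micro: -151/64; S2 reads c2=0 → after 1×micro: 0 ⇒ (c0=1, c1=-151/64, c2=0)
macro 4: S0 reads c2=0 → after 1×micro: 2; S1 reads c0=2 → after 2×micro: -919/256; S2 reads c2=0 → after 1×micro: 0 ⇒ (c0=2, c1=-919/256, c2=0)

S0 state at macro-step 3 = 1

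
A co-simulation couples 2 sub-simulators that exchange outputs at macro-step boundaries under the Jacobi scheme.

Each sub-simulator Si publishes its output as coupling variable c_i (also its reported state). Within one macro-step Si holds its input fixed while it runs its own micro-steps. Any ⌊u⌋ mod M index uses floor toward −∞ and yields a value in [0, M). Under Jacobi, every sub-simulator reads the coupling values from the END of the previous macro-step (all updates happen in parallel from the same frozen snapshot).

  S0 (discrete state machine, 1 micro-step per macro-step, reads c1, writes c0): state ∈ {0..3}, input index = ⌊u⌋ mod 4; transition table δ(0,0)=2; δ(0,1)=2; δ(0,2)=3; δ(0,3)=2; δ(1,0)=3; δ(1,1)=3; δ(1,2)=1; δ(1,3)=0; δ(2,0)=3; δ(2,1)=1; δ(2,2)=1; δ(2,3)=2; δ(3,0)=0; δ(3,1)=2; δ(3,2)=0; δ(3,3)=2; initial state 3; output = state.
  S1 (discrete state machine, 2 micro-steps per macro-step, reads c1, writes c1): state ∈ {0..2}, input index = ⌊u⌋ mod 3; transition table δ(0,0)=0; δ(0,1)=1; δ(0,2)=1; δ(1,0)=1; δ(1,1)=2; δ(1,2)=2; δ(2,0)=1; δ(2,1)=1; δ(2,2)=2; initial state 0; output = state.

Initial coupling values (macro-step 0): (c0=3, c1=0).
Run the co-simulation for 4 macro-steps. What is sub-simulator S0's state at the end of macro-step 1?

macro 1: S0 reads c1=0 → after 1×micro: 0; S1 reads c1=0 → after 2×micro: 0 ⇒ (c0=0, c1=0)
macro 2: S0 reads c1=0 → after 1×micro: 2; S1 reads c1=0 → after 2×micro: 0 ⇒ (c0=2, c1=0)
macro 3: S0 reads c1=0 → after 1×micro: 3; S1 reads c1=0 → after 2×micro: 0 ⇒ (c0=3, c1=0)
macro 4: S0 reads c1=0 → after 1×micro: 0; S1 reads c1=0 → after 2×micro: 0 ⇒ (c0=0, c1=0)

S0 state at macro-step 1 = 0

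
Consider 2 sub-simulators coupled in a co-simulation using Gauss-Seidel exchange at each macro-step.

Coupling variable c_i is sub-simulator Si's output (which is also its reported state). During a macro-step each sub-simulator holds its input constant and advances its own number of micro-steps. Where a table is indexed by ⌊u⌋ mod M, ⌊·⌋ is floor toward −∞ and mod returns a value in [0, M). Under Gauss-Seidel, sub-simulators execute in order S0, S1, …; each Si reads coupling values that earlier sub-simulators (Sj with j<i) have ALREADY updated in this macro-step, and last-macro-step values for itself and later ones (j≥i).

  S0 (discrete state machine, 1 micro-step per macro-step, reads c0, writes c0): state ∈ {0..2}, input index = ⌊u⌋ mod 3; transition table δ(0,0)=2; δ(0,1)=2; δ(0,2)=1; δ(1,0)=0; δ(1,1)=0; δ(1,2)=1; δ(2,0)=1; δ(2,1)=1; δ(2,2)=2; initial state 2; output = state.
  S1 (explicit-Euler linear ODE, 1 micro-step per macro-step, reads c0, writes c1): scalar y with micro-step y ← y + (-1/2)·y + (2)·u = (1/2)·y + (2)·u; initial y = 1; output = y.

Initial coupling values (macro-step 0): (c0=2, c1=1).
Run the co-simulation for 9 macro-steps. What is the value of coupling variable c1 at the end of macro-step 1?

c1 at macro-step 1 = 9/2

macro 1: S0 reads c0=2 → after 1×micro: 2; S1 reads c0=2 → after 1×micro: 9/2 ⇒ (c0=2, c1=9/2)
macro 2: S0 reads c0=2 → after 1×micro: 2; S1 reads c0=2 → after 1×micro: 25/4 ⇒ (c0=2, c1=25/4)
macro 3: S0 reads c0=2 → after 1×micro: 2; S1 reads c0=2 → after 1×micro: 57/8 ⇒ (c0=2, c1=57/8)
macro 4: S0 reads c0=2 → after 1×micro: 2; S1 reads c0=2 → after 1×micro: 121/16 ⇒ (c0=2, c1=121/16)
macro 5: S0 reads c0=2 → after 1×micro: 2; S1 reads c0=2 → after 1×micro: 249/32 ⇒ (c0=2, c1=249/32)
macro 6: S0 reads c0=2 → after 1×micro: 2; S1 reads c0=2 → after 1×micro: 505/64 ⇒ (c0=2, c1=505/64)
macro 7: S0 reads c0=2 → after 1×micro: 2; S1 reads c0=2 → after 1×micro: 1017/128 ⇒ (c0=2, c1=1017/128)
macro 8: S0 reads c0=2 → after 1×micro: 2; S1 reads c0=2 → after 1×micro: 2041/256 ⇒ (c0=2, c1=2041/256)
macro 9: S0 reads c0=2 → after 1×micro: 2; S1 reads c0=2 → after 1×micro: 4089/512 ⇒ (c0=2, c1=4089/512)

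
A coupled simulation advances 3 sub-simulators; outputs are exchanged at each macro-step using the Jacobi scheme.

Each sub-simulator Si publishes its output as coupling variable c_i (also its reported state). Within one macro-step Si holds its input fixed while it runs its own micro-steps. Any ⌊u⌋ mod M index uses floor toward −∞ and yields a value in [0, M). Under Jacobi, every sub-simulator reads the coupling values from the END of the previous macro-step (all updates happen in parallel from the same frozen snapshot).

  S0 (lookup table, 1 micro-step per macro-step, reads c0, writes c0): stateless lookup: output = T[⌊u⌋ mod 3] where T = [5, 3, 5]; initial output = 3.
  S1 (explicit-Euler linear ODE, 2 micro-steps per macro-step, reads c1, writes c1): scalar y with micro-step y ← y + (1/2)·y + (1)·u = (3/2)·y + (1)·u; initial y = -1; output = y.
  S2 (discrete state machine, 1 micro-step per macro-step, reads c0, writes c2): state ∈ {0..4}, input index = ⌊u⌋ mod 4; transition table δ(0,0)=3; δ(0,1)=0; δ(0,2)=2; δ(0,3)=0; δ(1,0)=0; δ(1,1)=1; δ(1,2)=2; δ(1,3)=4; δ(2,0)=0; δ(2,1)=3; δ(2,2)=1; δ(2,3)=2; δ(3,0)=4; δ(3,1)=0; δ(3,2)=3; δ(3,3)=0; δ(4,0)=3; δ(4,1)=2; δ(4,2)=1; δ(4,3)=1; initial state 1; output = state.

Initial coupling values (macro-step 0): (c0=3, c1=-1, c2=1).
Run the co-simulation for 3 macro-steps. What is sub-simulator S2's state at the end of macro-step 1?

macro 1: S0 reads c0=3 → after 1×micro: 5; S1 reads c1=-1 → after 2×micro: -19/4; S2 reads c0=3 → after 1×micro: 4 ⇒ (c0=5, c1=-19/4, c2=4)
macro 2: S0 reads c0=5 → after 1×micro: 5; S1 reads c1=-19/4 → after 2×micro: -361/16; S2 reads c0=5 → after 1×micro: 2 ⇒ (c0=5, c1=-361/16, c2=2)
macro 3: S0 reads c0=5 → after 1×micro: 5; S1 reads c1=-361/16 → after 2×micro: -6859/64; S2 reads c0=5 → after 1×micro: 3 ⇒ (c0=5, c1=-6859/64, c2=3)

S2 state at macro-step 1 = 4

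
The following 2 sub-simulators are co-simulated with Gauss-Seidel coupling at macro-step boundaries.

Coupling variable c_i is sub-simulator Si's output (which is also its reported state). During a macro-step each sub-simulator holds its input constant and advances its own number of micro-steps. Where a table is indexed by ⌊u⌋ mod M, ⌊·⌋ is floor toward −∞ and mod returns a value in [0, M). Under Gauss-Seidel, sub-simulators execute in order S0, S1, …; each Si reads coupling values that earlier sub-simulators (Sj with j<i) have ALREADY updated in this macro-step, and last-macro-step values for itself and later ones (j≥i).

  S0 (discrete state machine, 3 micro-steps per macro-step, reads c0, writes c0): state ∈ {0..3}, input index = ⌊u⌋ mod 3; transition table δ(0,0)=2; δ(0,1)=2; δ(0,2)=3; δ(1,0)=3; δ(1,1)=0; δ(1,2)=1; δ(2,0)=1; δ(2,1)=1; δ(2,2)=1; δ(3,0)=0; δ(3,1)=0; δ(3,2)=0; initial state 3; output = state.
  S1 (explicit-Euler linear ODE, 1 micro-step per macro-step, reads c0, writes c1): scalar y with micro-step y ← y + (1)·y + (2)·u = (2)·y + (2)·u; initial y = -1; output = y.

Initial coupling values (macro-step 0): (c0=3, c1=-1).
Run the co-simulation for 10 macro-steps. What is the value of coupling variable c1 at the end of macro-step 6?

c1 at macro-step 6 = 62

macro 1: S0 reads c0=3 → after 3×micro: 1; S1 reads c0=1 → after 1×micro: 0 ⇒ (c0=1, c1=0)
macro 2: S0 reads c0=1 → after 3×micro: 1; S1 reads c0=1 → after 1×micro: 2 ⇒ (c0=1, c1=2)
macro 3: S0 reads c0=1 → after 3×micro: 1; S1 reads c0=1 → after 1×micro: 6 ⇒ (c0=1, c1=6)
macro 4: S0 reads c0=1 → after 3×micro: 1; S1 reads c0=1 → after 1×micro: 14 ⇒ (c0=1, c1=14)
macro 5: S0 reads c0=1 → after 3×micro: 1; S1 reads c0=1 → after 1×micro: 30 ⇒ (c0=1, c1=30)
macro 6: S0 reads c0=1 → after 3×micro: 1; S1 reads c0=1 → after 1×micro: 62 ⇒ (c0=1, c1=62)
macro 7: S0 reads c0=1 → after 3×micro: 1; S1 reads c0=1 → after 1×micro: 126 ⇒ (c0=1, c1=126)
macro 8: S0 reads c0=1 → after 3×micro: 1; S1 reads c0=1 → after 1×micro: 254 ⇒ (c0=1, c1=254)
macro 9: S0 reads c0=1 → after 3×micro: 1; S1 reads c0=1 → after 1×micro: 510 ⇒ (c0=1, c1=510)
macro 10: S0 reads c0=1 → after 3×micro: 1; S1 reads c0=1 → after 1×micro: 1022 ⇒ (c0=1, c1=1022)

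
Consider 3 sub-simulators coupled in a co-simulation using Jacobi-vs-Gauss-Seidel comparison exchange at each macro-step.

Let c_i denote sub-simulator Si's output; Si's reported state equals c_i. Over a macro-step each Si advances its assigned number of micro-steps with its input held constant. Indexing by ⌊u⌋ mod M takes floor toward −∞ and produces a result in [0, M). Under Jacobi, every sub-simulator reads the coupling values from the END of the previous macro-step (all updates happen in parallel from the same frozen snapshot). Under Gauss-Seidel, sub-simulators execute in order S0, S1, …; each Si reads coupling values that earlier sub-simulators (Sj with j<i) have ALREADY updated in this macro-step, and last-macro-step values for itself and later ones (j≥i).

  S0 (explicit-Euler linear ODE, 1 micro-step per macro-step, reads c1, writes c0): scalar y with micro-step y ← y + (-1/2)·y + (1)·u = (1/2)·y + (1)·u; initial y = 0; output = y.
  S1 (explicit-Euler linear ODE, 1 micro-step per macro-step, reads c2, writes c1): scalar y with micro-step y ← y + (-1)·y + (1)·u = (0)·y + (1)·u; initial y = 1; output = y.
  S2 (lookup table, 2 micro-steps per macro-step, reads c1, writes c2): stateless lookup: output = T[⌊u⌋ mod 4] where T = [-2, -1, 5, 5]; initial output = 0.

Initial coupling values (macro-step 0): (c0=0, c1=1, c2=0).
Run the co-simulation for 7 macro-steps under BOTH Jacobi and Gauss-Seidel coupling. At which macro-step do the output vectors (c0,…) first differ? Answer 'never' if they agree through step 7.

first divergence at macro-step: 1

[Jacobi] macro 1: S0 reads c1=1 → after 1×micro: 1; S1 reads c2=0 → after 1×micro: 0; S2 reads c1=1 → after 2×micro: -1 ⇒ (c0=1, c1=0, c2=-1)
[Jacobi] macro 2: S0 reads c1=0 → after 1×micro: 1/2; S1 reads c2=-1 → after 1×micro: -1; S2 reads c1=0 → after 2×micro: -2 ⇒ (c0=1/2, c1=-1, c2=-2)
[Jacobi] macro 3: S0 reads c1=-1 → after 1×micro: -3/4; S1 reads c2=-2 → after 1×micro: -2; S2 reads c1=-1 → after 2×micro: 5 ⇒ (c0=-3/4, c1=-2, c2=5)
[Jacobi] macro 4: S0 reads c1=-2 → after 1×micro: -19/8; S1 reads c2=5 → after 1×micro: 5; S2 reads c1=-2 → after 2×micro: 5 ⇒ (c0=-19/8, c1=5, c2=5)
[Jacobi] macro 5: S0 reads c1=5 → after 1×micro: 61/16; S1 reads c2=5 → after 1×micro: 5; S2 reads c1=5 → after 2×micro: -1 ⇒ (c0=61/16, c1=5, c2=-1)
[Jacobi] macro 6: S0 reads c1=5 → after 1×micro: 221/32; S1 reads c2=-1 → after 1×micro: -1; S2 reads c1=5 → after 2×micro: -1 ⇒ (c0=221/32, c1=-1, c2=-1)
[Jacobi] macro 7: S0 reads c1=-1 → after 1×micro: 157/64; S1 reads c2=-1 → after 1×micro: -1; S2 reads c1=-1 → after 2×micro: 5 ⇒ (c0=157/64, c1=-1, c2=5)
[Gauss-Seidel] macro 1: S0 reads c1=1 → after 1×micro: 1; S1 reads c2=0 → after 1×micro: 0; S2 reads c1=0 → after 2×micro: -2 ⇒ (c0=1, c1=0, c2=-2)
[Gauss-Seidel] macro 2: S0 reads c1=0 → after 1×micro: 1/2; S1 reads c2=-2 → after 1×micro: -2; S2 reads c1=-2 → after 2×micro: 5 ⇒ (c0=1/2, c1=-2, c2=5)
[Gauss-Seidel] macro 3: S0 reads c1=-2 → after 1×micro: -7/4; S1 reads c2=5 → after 1×micro: 5; S2 reads c1=5 → after 2×micro: -1 ⇒ (c0=-7/4, c1=5, c2=-1)
[Gauss-Seidel] macro 4: S0 reads c1=5 → after 1×micro: 33/8; S1 reads c2=-1 → after 1×micro: -1; S2 reads c1=-1 → after 2×micro: 5 ⇒ (c0=33/8, c1=-1, c2=5)
[Gauss-Seidel] macro 5: S0 reads c1=-1 → after 1×micro: 17/16; S1 reads c2=5 → after 1×micro: 5; S2 reads c1=5 → after 2×micro: -1 ⇒ (c0=17/16, c1=5, c2=-1)
[Gauss-Seidel] macro 6: S0 reads c1=5 → after 1×micro: 177/32; S1 reads c2=-1 → after 1×micro: -1; S2 reads c1=-1 → after 2×micro: 5 ⇒ (c0=177/32, c1=-1, c2=5)
[Gauss-Seidel] macro 7: S0 reads c1=-1 → after 1×micro: 113/64; S1 reads c2=5 → after 1×micro: 5; S2 reads c1=5 → after 2×micro: -1 ⇒ (c0=113/64, c1=5, c2=-1)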